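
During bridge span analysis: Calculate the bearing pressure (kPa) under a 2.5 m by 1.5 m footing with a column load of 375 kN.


A = 2.5 * 1.5 = 3.75 m^2
q = P / A = 375 / 3.75
= 100.0 kPa

100.0 kPa


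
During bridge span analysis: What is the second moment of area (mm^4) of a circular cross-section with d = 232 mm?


r = d / 2 = 232 / 2 = 116.0 mm
I = pi * r^4 / 4 = pi * 116.0^4 / 4
= 142207282.79 mm^4

142207282.79 mm^4


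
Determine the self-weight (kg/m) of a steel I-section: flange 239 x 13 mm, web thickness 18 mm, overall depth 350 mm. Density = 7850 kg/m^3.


A_flanges = 2 * 239 * 13 = 6214 mm^2
A_web = (350 - 2 * 13) * 18 = 5832 mm^2
A_total = 6214 + 5832 = 12046 mm^2 = 0.012046 m^2
Weight = rho * A = 7850 * 0.012046 = 94.5611 kg/m

94.5611 kg/m


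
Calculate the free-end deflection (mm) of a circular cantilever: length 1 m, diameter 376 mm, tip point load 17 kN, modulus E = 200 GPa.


I = pi * d^4 / 64 = pi * 376^4 / 64 = 981118078.81 mm^4
L = 1000.0 mm, P = 17000.0 N, E = 200000.0 MPa
delta = P * L^3 / (3 * E * I)
= 17000.0 * 1000.0^3 / (3 * 200000.0 * 981118078.81)
= 0.0289 mm

0.0289 mm


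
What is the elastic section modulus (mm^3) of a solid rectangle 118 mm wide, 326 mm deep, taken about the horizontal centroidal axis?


S = b * h^2 / 6
= 118 * 326^2 / 6
= 118 * 106276 / 6
= 2090094.67 mm^3

2090094.67 mm^3


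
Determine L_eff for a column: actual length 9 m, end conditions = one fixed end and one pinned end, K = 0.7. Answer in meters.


L_eff = K * L
= 0.7 * 9
= 6.3 m

6.3 m


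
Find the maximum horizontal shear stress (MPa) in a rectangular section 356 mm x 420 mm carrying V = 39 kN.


A = b * h = 356 * 420 = 149520 mm^2
V = 39 kN = 39000.0 N
tau_max = 1.5 * V / A = 1.5 * 39000.0 / 149520
= 0.3913 MPa

0.3913 MPa


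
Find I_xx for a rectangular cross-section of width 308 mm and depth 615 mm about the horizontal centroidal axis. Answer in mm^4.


I = b * h^3 / 12
= 308 * 615^3 / 12
= 308 * 232608375 / 12
= 5970281625.0 mm^4

5970281625.0 mm^4


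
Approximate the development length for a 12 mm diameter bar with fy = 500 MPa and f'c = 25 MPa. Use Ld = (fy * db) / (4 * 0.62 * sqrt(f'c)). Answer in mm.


Ld = (fy * db) / (4 * 0.62 * sqrt(f'c))
= (500 * 12) / (4 * 0.62 * sqrt(25))
= 6000 / 12.4
= 483.87 mm

483.87 mm


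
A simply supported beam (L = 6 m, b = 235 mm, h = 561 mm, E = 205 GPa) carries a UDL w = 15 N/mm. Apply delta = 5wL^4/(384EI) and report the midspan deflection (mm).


I = 235 * 561^3 / 12 = 3457603586.25 mm^4
L = 6000.0 mm, w = 15 N/mm, E = 205000.0 MPa
delta = 5 * w * L^4 / (384 * E * I)
= 5 * 15 * 6000.0^4 / (384 * 205000.0 * 3457603586.25)
= 0.3571 mm

0.3571 mm


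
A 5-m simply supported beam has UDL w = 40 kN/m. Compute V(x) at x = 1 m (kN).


R_A = w * L / 2 = 40 * 5 / 2 = 100.0 kN
V(x) = R_A - w * x = 100.0 - 40 * 1
= 60.0 kN

60.0 kN


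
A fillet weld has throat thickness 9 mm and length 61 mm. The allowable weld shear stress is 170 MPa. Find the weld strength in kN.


Strength = throat * length * allowable stress
= 9 * 61 * 170 N
= 93330 N
= 93.33 kN

93.33 kN


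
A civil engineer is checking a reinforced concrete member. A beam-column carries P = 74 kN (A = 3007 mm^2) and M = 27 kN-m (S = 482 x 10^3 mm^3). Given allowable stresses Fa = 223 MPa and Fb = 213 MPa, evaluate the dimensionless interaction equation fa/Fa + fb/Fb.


f_a = P / A = 74000.0 / 3007 = 24.6092 MPa
f_b = M / S = 27000000.0 / 482000.0 = 56.0166 MPa
Ratio = f_a / Fa + f_b / Fb
= 24.6092 / 223 + 56.0166 / 213
= 0.3733 (dimensionless)

0.3733 (dimensionless)


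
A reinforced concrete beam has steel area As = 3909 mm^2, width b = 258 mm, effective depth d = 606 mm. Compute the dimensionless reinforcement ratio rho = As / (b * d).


rho = As / (b * d)
= 3909 / (258 * 606)
= 3909 / 156348
= 0.025002 (dimensionless)

0.025002 (dimensionless)


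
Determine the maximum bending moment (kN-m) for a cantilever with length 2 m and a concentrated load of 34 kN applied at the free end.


For a cantilever with a point load at the free end:
M_max = P * L = 34 * 2 = 68 kN-m

68 kN-m


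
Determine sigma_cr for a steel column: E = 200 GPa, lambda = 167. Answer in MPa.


sigma_cr = pi^2 * E / lambda^2
= 9.8696 * 200000.0 / 167^2
= 9.8696 * 200000.0 / 27889
= 70.7778 MPa

70.7778 MPa


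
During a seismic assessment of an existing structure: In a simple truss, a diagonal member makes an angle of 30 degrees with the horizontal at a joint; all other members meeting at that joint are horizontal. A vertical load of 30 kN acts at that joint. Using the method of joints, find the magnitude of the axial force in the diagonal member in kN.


At the joint, only the diagonal has a vertical component, so vertical equilibrium gives:
F * sin(30) = 30
F = 30 / sin(30)
= 30 / 0.5
= 60.0 kN

60.0 kN


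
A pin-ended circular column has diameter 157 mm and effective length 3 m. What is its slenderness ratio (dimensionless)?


Radius of gyration r = d / 4 = 157 / 4 = 39.25 mm
L_eff = 3000.0 mm
Slenderness ratio = L / r = 3000.0 / 39.25 = 76.43 (dimensionless)

76.43 (dimensionless)


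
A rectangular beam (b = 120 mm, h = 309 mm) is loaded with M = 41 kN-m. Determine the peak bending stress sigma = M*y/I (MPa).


I = b * h^3 / 12 = 120 * 309^3 / 12 = 295036290.0 mm^4
y = h / 2 = 309 / 2 = 154.5 mm
M = 41 kN-m = 41000000.0 N-mm
sigma = M * y / I = 41000000.0 * 154.5 / 295036290.0
= 21.47 MPa

21.47 MPa


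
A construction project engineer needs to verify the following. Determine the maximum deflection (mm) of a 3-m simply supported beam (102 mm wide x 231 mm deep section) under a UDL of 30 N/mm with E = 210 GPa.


I = 102 * 231^3 / 12 = 104774323.5 mm^4
L = 3000.0 mm, w = 30 N/mm, E = 210000.0 MPa
delta = 5 * w * L^4 / (384 * E * I)
= 5 * 30 * 3000.0^4 / (384 * 210000.0 * 104774323.5)
= 1.438 mm

1.438 mm


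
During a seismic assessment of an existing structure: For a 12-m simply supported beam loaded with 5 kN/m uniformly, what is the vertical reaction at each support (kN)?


Total load = w * L = 5 * 12 = 60 kN
By symmetry, each reaction R = total / 2 = 60 / 2 = 30.0 kN

30.0 kN


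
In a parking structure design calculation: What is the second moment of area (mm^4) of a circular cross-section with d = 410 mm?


r = d / 2 = 410 / 2 = 205.0 mm
I = pi * r^4 / 4 = pi * 205.0^4 / 4
= 1387092187.25 mm^4

1387092187.25 mm^4


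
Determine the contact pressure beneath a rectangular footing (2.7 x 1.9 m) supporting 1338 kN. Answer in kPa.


A = 2.7 * 1.9 = 5.13 m^2
q = P / A = 1338 / 5.13
= 260.8187 kPa

260.8187 kPa


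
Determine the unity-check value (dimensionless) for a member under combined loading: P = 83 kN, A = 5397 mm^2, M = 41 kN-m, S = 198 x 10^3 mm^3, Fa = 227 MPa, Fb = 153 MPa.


f_a = P / A = 83000.0 / 5397 = 15.3789 MPa
f_b = M / S = 41000000.0 / 198000.0 = 207.0707 MPa
Ratio = f_a / Fa + f_b / Fb
= 15.3789 / 227 + 207.0707 / 153
= 1.4212 (dimensionless)

1.4212 (dimensionless)


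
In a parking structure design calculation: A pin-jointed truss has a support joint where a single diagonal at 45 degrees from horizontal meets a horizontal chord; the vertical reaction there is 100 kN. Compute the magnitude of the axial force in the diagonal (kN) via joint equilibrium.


At the joint, only the diagonal has a vertical component, so vertical equilibrium gives:
F * sin(45) = 100
F = 100 / sin(45)
= 100 / 0.707107
= 141.42 kN

141.42 kN


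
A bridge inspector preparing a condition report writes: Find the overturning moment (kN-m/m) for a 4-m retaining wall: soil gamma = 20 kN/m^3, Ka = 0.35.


Pa = 0.5 * Ka * gamma * H^2
= 0.5 * 0.35 * 20 * 4^2
= 56.0 kN/m
Arm = H / 3 = 4 / 3 = 1.3333 m
Mo = Pa * arm = Pa * H / 3 = 56.0 * 4 / 3 = 74.6667 kN-m/m

74.6667 kN-m/m


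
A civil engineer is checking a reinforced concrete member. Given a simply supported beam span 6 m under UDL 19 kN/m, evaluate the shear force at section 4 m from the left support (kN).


R_A = w * L / 2 = 19 * 6 / 2 = 57.0 kN
V(x) = R_A - w * x = 57.0 - 19 * 4
= -19.0 kN

-19.0 kN


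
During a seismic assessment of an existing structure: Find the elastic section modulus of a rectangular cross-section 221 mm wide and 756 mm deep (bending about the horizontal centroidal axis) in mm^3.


S = b * h^2 / 6
= 221 * 756^2 / 6
= 221 * 571536 / 6
= 21051576.0 mm^3

21051576.0 mm^3


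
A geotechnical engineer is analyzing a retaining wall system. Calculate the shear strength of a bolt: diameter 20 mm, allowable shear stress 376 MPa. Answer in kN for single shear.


A = pi * d^2 / 4 = pi * 20^2 / 4 = 314.1593 mm^2
V = f_v * A / 1000 = 376 * 314.1593 / 1000
= 118.1239 kN

118.1239 kN


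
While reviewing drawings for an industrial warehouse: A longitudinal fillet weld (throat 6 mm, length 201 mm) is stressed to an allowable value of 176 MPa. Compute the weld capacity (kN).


Strength = throat * length * allowable stress
= 6 * 201 * 176 N
= 212256 N
= 212.26 kN

212.26 kN


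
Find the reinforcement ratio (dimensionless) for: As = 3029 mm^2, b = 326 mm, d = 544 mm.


rho = As / (b * d)
= 3029 / (326 * 544)
= 3029 / 177344
= 0.01708 (dimensionless)

0.01708 (dimensionless)


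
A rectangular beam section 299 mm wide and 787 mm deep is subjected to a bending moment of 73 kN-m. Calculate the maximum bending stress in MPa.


I = b * h^3 / 12 = 299 * 787^3 / 12 = 12145464791.42 mm^4
y = h / 2 = 787 / 2 = 393.5 mm
M = 73 kN-m = 73000000.0 N-mm
sigma = M * y / I = 73000000.0 * 393.5 / 12145464791.42
= 2.37 MPa

2.37 MPa


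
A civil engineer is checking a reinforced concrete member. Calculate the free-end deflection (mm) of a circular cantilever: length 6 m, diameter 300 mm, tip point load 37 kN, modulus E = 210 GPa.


I = pi * d^4 / 64 = pi * 300^4 / 64 = 397607820.22 mm^4
L = 6000.0 mm, P = 37000.0 N, E = 210000.0 MPa
delta = P * L^3 / (3 * E * I)
= 37000.0 * 6000.0^3 / (3 * 210000.0 * 397607820.22)
= 31.9051 mm

31.9051 mm


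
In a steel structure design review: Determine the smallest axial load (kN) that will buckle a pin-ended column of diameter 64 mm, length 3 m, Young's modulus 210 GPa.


I = pi * d^4 / 64 = 823549.66 mm^4
L = 3000.0 mm
P_cr = pi^2 * E * I / L^2
= 9.8696 * 210000.0 * 823549.66 / 3000.0^2
= 189655.89 N = 189.6559 kN

189.6559 kN


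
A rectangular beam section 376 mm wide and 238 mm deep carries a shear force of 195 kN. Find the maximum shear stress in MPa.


A = b * h = 376 * 238 = 89488 mm^2
V = 195 kN = 195000.0 N
tau_max = 1.5 * V / A = 1.5 * 195000.0 / 89488
= 3.2686 MPa

3.2686 MPa


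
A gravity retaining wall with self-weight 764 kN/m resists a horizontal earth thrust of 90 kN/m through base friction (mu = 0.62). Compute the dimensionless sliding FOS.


Resisting force = mu * W = 0.62 * 764 = 473.68 kN/m
FOS = Resisting / Driving = 473.68 / 90
= 5.2631 (dimensionless)

5.2631 (dimensionless)


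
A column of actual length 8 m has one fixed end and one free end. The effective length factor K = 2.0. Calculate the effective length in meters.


L_eff = K * L
= 2.0 * 8
= 16.0 m

16.0 m


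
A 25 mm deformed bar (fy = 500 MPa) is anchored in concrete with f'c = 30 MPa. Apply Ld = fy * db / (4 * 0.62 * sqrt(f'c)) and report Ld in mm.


Ld = (fy * db) / (4 * 0.62 * sqrt(f'c))
= (500 * 25) / (4 * 0.62 * sqrt(30))
= 12500 / 13.5835
= 920.23 mm

920.23 mm


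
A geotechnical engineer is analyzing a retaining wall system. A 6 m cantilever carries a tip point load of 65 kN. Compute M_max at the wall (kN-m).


For a cantilever with a point load at the free end:
M_max = P * L = 65 * 6 = 390 kN-m

390 kN-m


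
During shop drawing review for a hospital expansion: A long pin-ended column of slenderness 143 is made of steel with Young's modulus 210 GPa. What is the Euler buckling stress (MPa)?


sigma_cr = pi^2 * E / lambda^2
= 9.8696 * 210000.0 / 143^2
= 9.8696 * 210000.0 / 20449
= 101.3554 MPa

101.3554 MPa


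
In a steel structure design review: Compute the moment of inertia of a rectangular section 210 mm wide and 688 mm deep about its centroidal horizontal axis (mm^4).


I = b * h^3 / 12
= 210 * 688^3 / 12
= 210 * 325660672 / 12
= 5699061760.0 mm^4

5699061760.0 mm^4


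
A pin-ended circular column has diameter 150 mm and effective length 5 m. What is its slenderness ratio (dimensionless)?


Radius of gyration r = d / 4 = 150 / 4 = 37.5 mm
L_eff = 5000.0 mm
Slenderness ratio = L / r = 5000.0 / 37.5 = 133.33 (dimensionless)

133.33 (dimensionless)


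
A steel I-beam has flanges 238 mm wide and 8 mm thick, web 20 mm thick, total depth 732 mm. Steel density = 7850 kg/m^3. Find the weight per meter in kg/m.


A_flanges = 2 * 238 * 8 = 3808 mm^2
A_web = (732 - 2 * 8) * 20 = 14320 mm^2
A_total = 3808 + 14320 = 18128 mm^2 = 0.018128 m^2
Weight = rho * A = 7850 * 0.018128 = 142.3048 kg/m

142.3048 kg/m


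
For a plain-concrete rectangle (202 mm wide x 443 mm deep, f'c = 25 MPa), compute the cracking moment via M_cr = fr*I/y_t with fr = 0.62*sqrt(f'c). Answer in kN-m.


fr = 0.62 * sqrt(25) = 0.62 * 5.0 = 3.1 MPa
I = 202 * 443^3 / 12 = 1463461501.17 mm^4
y_t = 221.5 mm
M_cr = fr * I / y_t = 3.1 * 1463461501.17 / 221.5 N-mm
= 20.4819 kN-m

20.4819 kN-m


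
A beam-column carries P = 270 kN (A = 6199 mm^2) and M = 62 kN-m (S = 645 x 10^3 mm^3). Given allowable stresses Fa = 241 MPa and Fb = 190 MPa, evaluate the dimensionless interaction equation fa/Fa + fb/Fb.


f_a = P / A = 270000.0 / 6199 = 43.5554 MPa
f_b = M / S = 62000000.0 / 645000.0 = 96.124 MPa
Ratio = f_a / Fa + f_b / Fb
= 43.5554 / 241 + 96.124 / 190
= 0.6866 (dimensionless)

0.6866 (dimensionless)


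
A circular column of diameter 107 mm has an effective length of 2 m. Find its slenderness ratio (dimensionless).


Radius of gyration r = d / 4 = 107 / 4 = 26.75 mm
L_eff = 2000.0 mm
Slenderness ratio = L / r = 2000.0 / 26.75 = 74.77 (dimensionless)

74.77 (dimensionless)


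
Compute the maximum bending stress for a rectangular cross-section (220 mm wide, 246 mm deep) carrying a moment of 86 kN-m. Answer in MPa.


I = b * h^3 / 12 = 220 * 246^3 / 12 = 272927160.0 mm^4
y = h / 2 = 246 / 2 = 123.0 mm
M = 86 kN-m = 86000000.0 N-mm
sigma = M * y / I = 86000000.0 * 123.0 / 272927160.0
= 38.76 MPa

38.76 MPa


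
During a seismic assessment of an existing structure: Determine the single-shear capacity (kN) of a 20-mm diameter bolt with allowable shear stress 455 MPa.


A = pi * d^2 / 4 = pi * 20^2 / 4 = 314.1593 mm^2
V = f_v * A / 1000 = 455 * 314.1593 / 1000
= 142.9425 kN

142.9425 kN


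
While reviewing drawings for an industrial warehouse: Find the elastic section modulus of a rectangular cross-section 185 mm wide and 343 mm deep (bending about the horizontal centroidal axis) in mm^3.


S = b * h^2 / 6
= 185 * 343^2 / 6
= 185 * 117649 / 6
= 3627510.83 mm^3

3627510.83 mm^3


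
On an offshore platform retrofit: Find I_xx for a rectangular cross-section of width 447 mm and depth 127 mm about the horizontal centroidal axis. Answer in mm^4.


I = b * h^3 / 12
= 447 * 127^3 / 12
= 447 * 2048383 / 12
= 76302266.75 mm^4

76302266.75 mm^4


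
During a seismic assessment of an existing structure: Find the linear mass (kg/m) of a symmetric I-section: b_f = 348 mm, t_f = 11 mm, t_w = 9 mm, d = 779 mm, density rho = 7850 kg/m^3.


A_flanges = 2 * 348 * 11 = 7656 mm^2
A_web = (779 - 2 * 11) * 9 = 6813 mm^2
A_total = 7656 + 6813 = 14469 mm^2 = 0.014469 m^2
Weight = rho * A = 7850 * 0.014469 = 113.5816 kg/m

113.5816 kg/m


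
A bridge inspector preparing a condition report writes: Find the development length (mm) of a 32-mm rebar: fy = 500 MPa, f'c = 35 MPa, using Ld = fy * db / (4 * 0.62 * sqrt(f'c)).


Ld = (fy * db) / (4 * 0.62 * sqrt(f'c))
= (500 * 32) / (4 * 0.62 * sqrt(35))
= 16000 / 14.6719
= 1090.52 mm

1090.52 mm


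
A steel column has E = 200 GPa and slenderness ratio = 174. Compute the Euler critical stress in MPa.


sigma_cr = pi^2 * E / lambda^2
= 9.8696 * 200000.0 / 174^2
= 9.8696 * 200000.0 / 30276
= 65.1975 MPa

65.1975 MPa


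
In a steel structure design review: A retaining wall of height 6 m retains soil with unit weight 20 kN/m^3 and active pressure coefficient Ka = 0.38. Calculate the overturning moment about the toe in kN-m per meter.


Pa = 0.5 * Ka * gamma * H^2
= 0.5 * 0.38 * 20 * 6^2
= 136.8 kN/m
Arm = H / 3 = 6 / 3 = 2.0 m
Mo = Pa * arm = Pa * H / 3 = 136.8 * 6 / 3 = 273.6 kN-m/m

273.6 kN-m/m


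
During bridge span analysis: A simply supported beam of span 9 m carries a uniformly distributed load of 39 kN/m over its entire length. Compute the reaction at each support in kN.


Total load = w * L = 39 * 9 = 351 kN
By symmetry, each reaction R = total / 2 = 351 / 2 = 175.5 kN

175.5 kN


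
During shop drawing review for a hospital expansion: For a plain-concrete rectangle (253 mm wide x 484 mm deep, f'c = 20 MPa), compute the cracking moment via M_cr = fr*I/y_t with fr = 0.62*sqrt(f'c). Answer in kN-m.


fr = 0.62 * sqrt(20) = 0.62 * 4.4721 = 2.7727 MPa
I = 253 * 484^3 / 12 = 2390426309.33 mm^4
y_t = 242.0 mm
M_cr = fr * I / y_t = 2.7727 * 2390426309.33 / 242.0 N-mm
= 27.3884 kN-m

27.3884 kN-m


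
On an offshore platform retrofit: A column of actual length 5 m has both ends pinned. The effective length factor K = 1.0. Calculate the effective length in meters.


L_eff = K * L
= 1.0 * 5
= 5.0 m

5.0 m


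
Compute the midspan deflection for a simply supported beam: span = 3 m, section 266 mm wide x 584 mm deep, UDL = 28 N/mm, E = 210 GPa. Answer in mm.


I = 266 * 584^3 / 12 = 4415083605.33 mm^4
L = 3000.0 mm, w = 28 N/mm, E = 210000.0 MPa
delta = 5 * w * L^4 / (384 * E * I)
= 5 * 28 * 3000.0^4 / (384 * 210000.0 * 4415083605.33)
= 0.0319 mm

0.0319 mm


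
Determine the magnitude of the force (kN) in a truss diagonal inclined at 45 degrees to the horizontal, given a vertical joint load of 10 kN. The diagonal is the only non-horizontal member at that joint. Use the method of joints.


At the joint, only the diagonal has a vertical component, so vertical equilibrium gives:
F * sin(45) = 10
F = 10 / sin(45)
= 10 / 0.707107
= 14.14 kN

14.14 kN


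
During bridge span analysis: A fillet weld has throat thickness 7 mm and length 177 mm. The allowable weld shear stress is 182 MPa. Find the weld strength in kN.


Strength = throat * length * allowable stress
= 7 * 177 * 182 N
= 225498 N
= 225.5 kN

225.5 kN


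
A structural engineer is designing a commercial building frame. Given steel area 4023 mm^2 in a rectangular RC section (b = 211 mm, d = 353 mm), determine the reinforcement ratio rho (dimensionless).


rho = As / (b * d)
= 4023 / (211 * 353)
= 4023 / 74483
= 0.054012 (dimensionless)

0.054012 (dimensionless)


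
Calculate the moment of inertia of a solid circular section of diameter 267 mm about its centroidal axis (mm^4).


r = d / 2 = 267 / 2 = 133.5 mm
I = pi * r^4 / 4 = pi * 133.5^4 / 4
= 249468056.8 mm^4

249468056.8 mm^4


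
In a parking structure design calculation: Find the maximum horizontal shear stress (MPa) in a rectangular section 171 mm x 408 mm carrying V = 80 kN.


A = b * h = 171 * 408 = 69768 mm^2
V = 80 kN = 80000.0 N
tau_max = 1.5 * V / A = 1.5 * 80000.0 / 69768
= 1.72 MPa

1.72 MPa


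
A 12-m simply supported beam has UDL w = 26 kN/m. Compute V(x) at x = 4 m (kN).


R_A = w * L / 2 = 26 * 12 / 2 = 156.0 kN
V(x) = R_A - w * x = 156.0 - 26 * 4
= 52.0 kN

52.0 kN


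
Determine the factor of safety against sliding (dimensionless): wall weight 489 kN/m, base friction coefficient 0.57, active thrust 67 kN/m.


Resisting force = mu * W = 0.57 * 489 = 278.73 kN/m
FOS = Resisting / Driving = 278.73 / 67
= 4.1601 (dimensionless)

4.1601 (dimensionless)


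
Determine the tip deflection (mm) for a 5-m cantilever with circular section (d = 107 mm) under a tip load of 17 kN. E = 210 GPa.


I = pi * d^4 / 64 = pi * 107^4 / 64 = 6434354.87 mm^4
L = 5000.0 mm, P = 17000.0 N, E = 210000.0 MPa
delta = P * L^3 / (3 * E * I)
= 17000.0 * 5000.0^3 / (3 * 210000.0 * 6434354.87)
= 524.2197 mm

524.2197 mm


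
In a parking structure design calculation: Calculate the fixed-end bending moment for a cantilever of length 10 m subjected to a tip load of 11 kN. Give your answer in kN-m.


For a cantilever with a point load at the free end:
M_max = P * L = 11 * 10 = 110 kN-m

110 kN-m


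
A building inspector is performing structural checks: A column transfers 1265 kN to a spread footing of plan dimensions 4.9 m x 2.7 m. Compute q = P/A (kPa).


A = 4.9 * 2.7 = 13.23 m^2
q = P / A = 1265 / 13.23
= 95.616 kPa

95.616 kPa


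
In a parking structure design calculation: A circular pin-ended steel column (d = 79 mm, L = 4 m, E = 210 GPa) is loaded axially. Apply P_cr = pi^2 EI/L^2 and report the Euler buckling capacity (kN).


I = pi * d^4 / 64 = 1911957.63 mm^4
L = 4000.0 mm
P_cr = pi^2 * E * I / L^2
= 9.8696 * 210000.0 * 1911957.63 / 4000.0^2
= 247672.23 N = 247.6722 kN

247.6722 kN


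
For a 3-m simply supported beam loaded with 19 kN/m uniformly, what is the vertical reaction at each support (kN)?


Total load = w * L = 19 * 3 = 57 kN
By symmetry, each reaction R = total / 2 = 57 / 2 = 28.5 kN

28.5 kN


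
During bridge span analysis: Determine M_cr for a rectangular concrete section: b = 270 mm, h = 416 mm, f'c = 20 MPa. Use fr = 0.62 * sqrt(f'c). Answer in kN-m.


fr = 0.62 * sqrt(20) = 0.62 * 4.4721 = 2.7727 MPa
I = 270 * 416^3 / 12 = 1619804160.0 mm^4
y_t = 208.0 mm
M_cr = fr * I / y_t = 2.7727 * 1619804160.0 / 208.0 N-mm
= 21.5926 kN-m

21.5926 kN-m


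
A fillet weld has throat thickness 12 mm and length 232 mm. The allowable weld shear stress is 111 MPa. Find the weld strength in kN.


Strength = throat * length * allowable stress
= 12 * 232 * 111 N
= 309024 N
= 309.02 kN

309.02 kN


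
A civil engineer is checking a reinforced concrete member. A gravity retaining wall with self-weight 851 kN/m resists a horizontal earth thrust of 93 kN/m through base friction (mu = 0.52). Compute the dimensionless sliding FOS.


Resisting force = mu * W = 0.52 * 851 = 442.52 kN/m
FOS = Resisting / Driving = 442.52 / 93
= 4.7583 (dimensionless)

4.7583 (dimensionless)


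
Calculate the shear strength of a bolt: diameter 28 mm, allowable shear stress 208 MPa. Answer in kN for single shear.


A = pi * d^2 / 4 = pi * 28^2 / 4 = 615.7522 mm^2
V = f_v * A / 1000 = 208 * 615.7522 / 1000
= 128.0764 kN

128.0764 kN


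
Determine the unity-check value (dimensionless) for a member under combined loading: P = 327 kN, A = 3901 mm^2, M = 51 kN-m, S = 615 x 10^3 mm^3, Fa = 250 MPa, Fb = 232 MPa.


f_a = P / A = 327000.0 / 3901 = 83.8247 MPa
f_b = M / S = 51000000.0 / 615000.0 = 82.9268 MPa
Ratio = f_a / Fa + f_b / Fb
= 83.8247 / 250 + 82.9268 / 232
= 0.6927 (dimensionless)

0.6927 (dimensionless)


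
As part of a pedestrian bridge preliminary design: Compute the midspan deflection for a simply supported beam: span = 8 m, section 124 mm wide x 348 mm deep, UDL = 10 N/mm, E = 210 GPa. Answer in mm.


I = 124 * 348^3 / 12 = 435489984.0 mm^4
L = 8000.0 mm, w = 10 N/mm, E = 210000.0 MPa
delta = 5 * w * L^4 / (384 * E * I)
= 5 * 10 * 8000.0^4 / (384 * 210000.0 * 435489984.0)
= 5.8318 mm

5.8318 mm


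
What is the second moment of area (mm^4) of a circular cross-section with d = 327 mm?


r = d / 2 = 327 / 2 = 163.5 mm
I = pi * r^4 / 4 = pi * 163.5^4 / 4
= 561255887.01 mm^4

561255887.01 mm^4


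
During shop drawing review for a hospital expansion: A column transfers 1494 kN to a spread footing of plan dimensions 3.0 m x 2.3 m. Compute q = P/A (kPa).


A = 3.0 * 2.3 = 6.9 m^2
q = P / A = 1494 / 6.9
= 216.5217 kPa

216.5217 kPa


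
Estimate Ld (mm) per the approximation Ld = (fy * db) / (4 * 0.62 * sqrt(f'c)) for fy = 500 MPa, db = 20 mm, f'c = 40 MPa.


Ld = (fy * db) / (4 * 0.62 * sqrt(f'c))
= (500 * 20) / (4 * 0.62 * sqrt(40))
= 10000 / 15.6849
= 637.56 mm

637.56 mm


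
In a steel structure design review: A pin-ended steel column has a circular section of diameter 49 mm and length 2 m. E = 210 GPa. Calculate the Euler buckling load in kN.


I = pi * d^4 / 64 = 282979.01 mm^4
L = 2000.0 mm
P_cr = pi^2 * E * I / L^2
= 9.8696 * 210000.0 * 282979.01 / 2000.0^2
= 146626.77 N = 146.6268 kN

146.6268 kN


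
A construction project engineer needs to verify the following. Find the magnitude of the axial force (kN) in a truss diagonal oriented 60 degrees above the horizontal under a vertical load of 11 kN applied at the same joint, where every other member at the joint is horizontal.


At the joint, only the diagonal has a vertical component, so vertical equilibrium gives:
F * sin(60) = 11
F = 11 / sin(60)
= 11 / 0.866025
= 12.7 kN

12.7 kN


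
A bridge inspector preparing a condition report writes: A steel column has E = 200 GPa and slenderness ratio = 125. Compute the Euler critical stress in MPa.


sigma_cr = pi^2 * E / lambda^2
= 9.8696 * 200000.0 / 125^2
= 9.8696 * 200000.0 / 15625
= 126.3309 MPa

126.3309 MPa


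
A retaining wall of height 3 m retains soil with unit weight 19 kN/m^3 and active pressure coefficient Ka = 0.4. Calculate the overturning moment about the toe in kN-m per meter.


Pa = 0.5 * Ka * gamma * H^2
= 0.5 * 0.4 * 19 * 3^2
= 34.2 kN/m
Arm = H / 3 = 3 / 3 = 1.0 m
Mo = Pa * arm = Pa * H / 3 = 34.2 * 3 / 3 = 34.2 kN-m/m

34.2 kN-m/m


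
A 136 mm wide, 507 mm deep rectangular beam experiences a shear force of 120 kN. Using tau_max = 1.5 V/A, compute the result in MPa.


A = b * h = 136 * 507 = 68952 mm^2
V = 120 kN = 120000.0 N
tau_max = 1.5 * V / A = 1.5 * 120000.0 / 68952
= 2.6105 MPa

2.6105 MPa


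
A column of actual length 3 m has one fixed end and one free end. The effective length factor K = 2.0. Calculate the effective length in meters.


L_eff = K * L
= 2.0 * 3
= 6.0 m

6.0 m


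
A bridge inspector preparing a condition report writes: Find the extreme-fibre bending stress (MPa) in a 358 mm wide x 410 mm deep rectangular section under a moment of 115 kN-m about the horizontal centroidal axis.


I = b * h^3 / 12 = 358 * 410^3 / 12 = 2056143166.67 mm^4
y = h / 2 = 410 / 2 = 205.0 mm
M = 115 kN-m = 115000000.0 N-mm
sigma = M * y / I = 115000000.0 * 205.0 / 2056143166.67
= 11.47 MPa

11.47 MPa


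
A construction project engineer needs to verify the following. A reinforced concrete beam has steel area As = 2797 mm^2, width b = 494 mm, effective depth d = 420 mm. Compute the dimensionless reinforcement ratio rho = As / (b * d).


rho = As / (b * d)
= 2797 / (494 * 420)
= 2797 / 207480
= 0.013481 (dimensionless)

0.013481 (dimensionless)


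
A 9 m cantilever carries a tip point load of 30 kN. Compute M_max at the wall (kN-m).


For a cantilever with a point load at the free end:
M_max = P * L = 30 * 9 = 270 kN-m

270 kN-m


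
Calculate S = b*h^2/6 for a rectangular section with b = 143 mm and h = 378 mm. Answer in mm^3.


S = b * h^2 / 6
= 143 * 378^2 / 6
= 143 * 142884 / 6
= 3405402.0 mm^3

3405402.0 mm^3


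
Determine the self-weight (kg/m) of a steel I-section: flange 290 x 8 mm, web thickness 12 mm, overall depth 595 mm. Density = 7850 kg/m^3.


A_flanges = 2 * 290 * 8 = 4640 mm^2
A_web = (595 - 2 * 8) * 12 = 6948 mm^2
A_total = 4640 + 6948 = 11588 mm^2 = 0.011588 m^2
Weight = rho * A = 7850 * 0.011588 = 90.9658 kg/m

90.9658 kg/m


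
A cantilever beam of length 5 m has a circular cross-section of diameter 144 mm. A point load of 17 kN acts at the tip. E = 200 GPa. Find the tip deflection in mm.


I = pi * d^4 / 64 = pi * 144^4 / 64 = 21106677.15 mm^4
L = 5000.0 mm, P = 17000.0 N, E = 200000.0 MPa
delta = P * L^3 / (3 * E * I)
= 17000.0 * 5000.0^3 / (3 * 200000.0 * 21106677.15)
= 167.7984 mm

167.7984 mm


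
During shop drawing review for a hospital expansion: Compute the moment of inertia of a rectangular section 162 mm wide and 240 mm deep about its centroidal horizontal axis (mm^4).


I = b * h^3 / 12
= 162 * 240^3 / 12
= 162 * 13824000 / 12
= 186624000.0 mm^4

186624000.0 mm^4


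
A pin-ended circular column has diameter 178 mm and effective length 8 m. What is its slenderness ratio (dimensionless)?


Radius of gyration r = d / 4 = 178 / 4 = 44.5 mm
L_eff = 8000.0 mm
Slenderness ratio = L / r = 8000.0 / 44.5 = 179.78 (dimensionless)

179.78 (dimensionless)


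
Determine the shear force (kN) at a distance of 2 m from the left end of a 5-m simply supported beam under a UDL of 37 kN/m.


R_A = w * L / 2 = 37 * 5 / 2 = 92.5 kN
V(x) = R_A - w * x = 92.5 - 37 * 2
= 18.5 kN

18.5 kN


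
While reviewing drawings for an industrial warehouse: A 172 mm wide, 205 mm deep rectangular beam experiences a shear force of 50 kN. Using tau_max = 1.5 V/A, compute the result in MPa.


A = b * h = 172 * 205 = 35260 mm^2
V = 50 kN = 50000.0 N
tau_max = 1.5 * V / A = 1.5 * 50000.0 / 35260
= 2.1271 MPa

2.1271 MPa


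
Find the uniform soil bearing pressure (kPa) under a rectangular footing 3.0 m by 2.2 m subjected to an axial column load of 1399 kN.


A = 3.0 * 2.2 = 6.6 m^2
q = P / A = 1399 / 6.6
= 211.9697 kPa

211.9697 kPa


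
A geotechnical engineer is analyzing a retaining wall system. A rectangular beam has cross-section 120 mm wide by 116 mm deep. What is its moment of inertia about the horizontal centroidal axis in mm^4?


I = b * h^3 / 12
= 120 * 116^3 / 12
= 120 * 1560896 / 12
= 15608960.0 mm^4

15608960.0 mm^4


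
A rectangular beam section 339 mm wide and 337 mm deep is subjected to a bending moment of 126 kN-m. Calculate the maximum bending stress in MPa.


I = b * h^3 / 12 = 339 * 337^3 / 12 = 1081205272.25 mm^4
y = h / 2 = 337 / 2 = 168.5 mm
M = 126 kN-m = 126000000.0 N-mm
sigma = M * y / I = 126000000.0 * 168.5 / 1081205272.25
= 19.64 MPa

19.64 MPa


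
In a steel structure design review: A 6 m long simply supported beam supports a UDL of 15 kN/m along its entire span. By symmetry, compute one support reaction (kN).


Total load = w * L = 15 * 6 = 90 kN
By symmetry, each reaction R = total / 2 = 90 / 2 = 45.0 kN

45.0 kN


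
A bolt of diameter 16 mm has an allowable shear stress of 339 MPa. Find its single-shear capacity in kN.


A = pi * d^2 / 4 = pi * 16^2 / 4 = 201.0619 mm^2
V = f_v * A / 1000 = 339 * 201.0619 / 1000
= 68.16 kN

68.16 kN


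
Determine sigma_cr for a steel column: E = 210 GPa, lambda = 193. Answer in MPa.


sigma_cr = pi^2 * E / lambda^2
= 9.8696 * 210000.0 / 193^2
= 9.8696 * 210000.0 / 37249
= 55.6422 MPa

55.6422 MPa


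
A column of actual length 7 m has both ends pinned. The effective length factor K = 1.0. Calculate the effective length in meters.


L_eff = K * L
= 1.0 * 7
= 7.0 m

7.0 m


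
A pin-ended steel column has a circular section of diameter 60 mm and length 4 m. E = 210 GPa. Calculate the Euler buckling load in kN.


I = pi * d^4 / 64 = 636172.51 mm^4
L = 4000.0 mm
P_cr = pi^2 * E * I / L^2
= 9.8696 * 210000.0 * 636172.51 / 4000.0^2
= 82408.87 N = 82.4089 kN

82.4089 kN


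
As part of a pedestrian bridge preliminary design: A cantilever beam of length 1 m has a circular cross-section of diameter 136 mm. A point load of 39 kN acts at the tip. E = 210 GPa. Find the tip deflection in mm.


I = pi * d^4 / 64 = pi * 136^4 / 64 = 16792893.44 mm^4
L = 1000.0 mm, P = 39000.0 N, E = 210000.0 MPa
delta = P * L^3 / (3 * E * I)
= 39000.0 * 1000.0^3 / (3 * 210000.0 * 16792893.44)
= 3.6864 mm

3.6864 mm


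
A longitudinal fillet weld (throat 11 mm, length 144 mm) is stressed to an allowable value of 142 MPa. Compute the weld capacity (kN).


Strength = throat * length * allowable stress
= 11 * 144 * 142 N
= 224928 N
= 224.93 kN

224.93 kN


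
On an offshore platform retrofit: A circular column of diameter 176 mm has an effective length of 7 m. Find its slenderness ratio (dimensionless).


Radius of gyration r = d / 4 = 176 / 4 = 44.0 mm
L_eff = 7000.0 mm
Slenderness ratio = L / r = 7000.0 / 44.0 = 159.09 (dimensionless)

159.09 (dimensionless)


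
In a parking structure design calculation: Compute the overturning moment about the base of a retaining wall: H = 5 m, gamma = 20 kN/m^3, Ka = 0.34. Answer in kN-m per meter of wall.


Pa = 0.5 * Ka * gamma * H^2
= 0.5 * 0.34 * 20 * 5^2
= 85.0 kN/m
Arm = H / 3 = 5 / 3 = 1.6667 m
Mo = Pa * arm = Pa * H / 3 = 85.0 * 5 / 3 = 141.6667 kN-m/m

141.6667 kN-m/m


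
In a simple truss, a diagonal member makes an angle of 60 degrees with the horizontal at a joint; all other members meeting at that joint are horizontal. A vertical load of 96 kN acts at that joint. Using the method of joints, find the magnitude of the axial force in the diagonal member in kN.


At the joint, only the diagonal has a vertical component, so vertical equilibrium gives:
F * sin(60) = 96
F = 96 / sin(60)
= 96 / 0.866025
= 110.85 kN

110.85 kN


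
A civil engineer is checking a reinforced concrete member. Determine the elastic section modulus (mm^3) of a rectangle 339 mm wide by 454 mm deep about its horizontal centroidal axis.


S = b * h^2 / 6
= 339 * 454^2 / 6
= 339 * 206116 / 6
= 11645554.0 mm^3

11645554.0 mm^3


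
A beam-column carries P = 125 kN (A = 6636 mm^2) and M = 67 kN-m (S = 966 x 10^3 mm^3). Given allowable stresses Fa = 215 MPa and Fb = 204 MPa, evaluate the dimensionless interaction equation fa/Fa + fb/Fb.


f_a = P / A = 125000.0 / 6636 = 18.8366 MPa
f_b = M / S = 67000000.0 / 966000.0 = 69.3582 MPa
Ratio = f_a / Fa + f_b / Fb
= 18.8366 / 215 + 69.3582 / 204
= 0.4276 (dimensionless)

0.4276 (dimensionless)


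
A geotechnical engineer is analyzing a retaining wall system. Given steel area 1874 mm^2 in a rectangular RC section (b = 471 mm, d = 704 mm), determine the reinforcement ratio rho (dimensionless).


rho = As / (b * d)
= 1874 / (471 * 704)
= 1874 / 331584
= 0.005652 (dimensionless)

0.005652 (dimensionless)


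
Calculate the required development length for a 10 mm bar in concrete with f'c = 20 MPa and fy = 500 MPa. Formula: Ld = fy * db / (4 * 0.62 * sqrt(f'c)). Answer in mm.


Ld = (fy * db) / (4 * 0.62 * sqrt(f'c))
= (500 * 10) / (4 * 0.62 * sqrt(20))
= 5000 / 11.0909
= 450.82 mm

450.82 mm


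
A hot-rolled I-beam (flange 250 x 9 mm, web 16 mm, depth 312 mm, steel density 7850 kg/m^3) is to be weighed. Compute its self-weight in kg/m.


A_flanges = 2 * 250 * 9 = 4500 mm^2
A_web = (312 - 2 * 9) * 16 = 4704 mm^2
A_total = 4500 + 4704 = 9204 mm^2 = 0.009204 m^2
Weight = rho * A = 7850 * 0.009204 = 72.2514 kg/m

72.2514 kg/m


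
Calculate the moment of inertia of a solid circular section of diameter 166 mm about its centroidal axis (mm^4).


r = d / 2 = 166 / 2 = 83.0 mm
I = pi * r^4 / 4 = pi * 83.0^4 / 4
= 37273678.15 mm^4

37273678.15 mm^4


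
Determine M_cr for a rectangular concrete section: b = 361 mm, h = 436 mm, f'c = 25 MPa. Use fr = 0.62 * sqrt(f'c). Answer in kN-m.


fr = 0.62 * sqrt(25) = 0.62 * 5.0 = 3.1 MPa
I = 361 * 436^3 / 12 = 2493362501.33 mm^4
y_t = 218.0 mm
M_cr = fr * I / y_t = 3.1 * 2493362501.33 / 218.0 N-mm
= 35.4561 kN-m

35.4561 kN-m


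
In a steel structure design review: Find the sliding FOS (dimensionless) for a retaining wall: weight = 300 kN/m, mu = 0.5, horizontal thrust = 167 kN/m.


Resisting force = mu * W = 0.5 * 300 = 150.0 kN/m
FOS = Resisting / Driving = 150.0 / 167
= 0.8982 (dimensionless)

0.8982 (dimensionless)


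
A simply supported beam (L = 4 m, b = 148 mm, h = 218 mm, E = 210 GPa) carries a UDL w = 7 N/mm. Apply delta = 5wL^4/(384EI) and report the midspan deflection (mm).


I = 148 * 218^3 / 12 = 127776194.67 mm^4
L = 4000.0 mm, w = 7 N/mm, E = 210000.0 MPa
delta = 5 * w * L^4 / (384 * E * I)
= 5 * 7 * 4000.0^4 / (384 * 210000.0 * 127776194.67)
= 0.8696 mm

0.8696 mm


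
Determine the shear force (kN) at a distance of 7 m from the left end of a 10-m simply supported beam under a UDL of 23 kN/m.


R_A = w * L / 2 = 23 * 10 / 2 = 115.0 kN
V(x) = R_A - w * x = 115.0 - 23 * 7
= -46.0 kN

-46.0 kN


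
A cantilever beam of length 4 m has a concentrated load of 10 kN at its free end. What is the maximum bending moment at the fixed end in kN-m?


For a cantilever with a point load at the free end:
M_max = P * L = 10 * 4 = 40 kN-m

40 kN-m


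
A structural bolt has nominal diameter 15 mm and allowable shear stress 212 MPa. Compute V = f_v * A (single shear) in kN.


A = pi * d^2 / 4 = pi * 15^2 / 4 = 176.7146 mm^2
V = f_v * A / 1000 = 212 * 176.7146 / 1000
= 37.4635 kN

37.4635 kN


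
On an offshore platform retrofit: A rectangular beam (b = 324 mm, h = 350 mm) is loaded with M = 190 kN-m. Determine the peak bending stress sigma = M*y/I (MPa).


I = b * h^3 / 12 = 324 * 350^3 / 12 = 1157625000.0 mm^4
y = h / 2 = 350 / 2 = 175.0 mm
M = 190 kN-m = 190000000.0 N-mm
sigma = M * y / I = 190000000.0 * 175.0 / 1157625000.0
= 28.72 MPa

28.72 MPa


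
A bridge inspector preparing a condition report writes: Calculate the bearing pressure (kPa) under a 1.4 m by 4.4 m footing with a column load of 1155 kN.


A = 1.4 * 4.4 = 6.16 m^2
q = P / A = 1155 / 6.16
= 187.5 kPa

187.5 kPa


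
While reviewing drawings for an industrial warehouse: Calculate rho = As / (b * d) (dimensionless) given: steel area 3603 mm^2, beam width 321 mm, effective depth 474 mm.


rho = As / (b * d)
= 3603 / (321 * 474)
= 3603 / 152154
= 0.02368 (dimensionless)

0.02368 (dimensionless)


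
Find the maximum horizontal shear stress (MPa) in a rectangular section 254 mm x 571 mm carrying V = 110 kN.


A = b * h = 254 * 571 = 145034 mm^2
V = 110 kN = 110000.0 N
tau_max = 1.5 * V / A = 1.5 * 110000.0 / 145034
= 1.1377 MPa

1.1377 MPa


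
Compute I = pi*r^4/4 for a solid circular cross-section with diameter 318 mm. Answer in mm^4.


r = d / 2 = 318 / 2 = 159.0 mm
I = pi * r^4 / 4 = pi * 159.0^4 / 4
= 501970712.14 mm^4

501970712.14 mm^4


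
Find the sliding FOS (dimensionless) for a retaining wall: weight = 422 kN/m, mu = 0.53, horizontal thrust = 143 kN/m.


Resisting force = mu * W = 0.53 * 422 = 223.66 kN/m
FOS = Resisting / Driving = 223.66 / 143
= 1.5641 (dimensionless)

1.5641 (dimensionless)


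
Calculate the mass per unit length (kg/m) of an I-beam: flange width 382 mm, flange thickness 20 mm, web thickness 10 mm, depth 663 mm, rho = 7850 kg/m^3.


A_flanges = 2 * 382 * 20 = 15280 mm^2
A_web = (663 - 2 * 20) * 10 = 6230 mm^2
A_total = 15280 + 6230 = 21510 mm^2 = 0.021510 m^2
Weight = rho * A = 7850 * 0.021510 = 168.8535 kg/m

168.8535 kg/m


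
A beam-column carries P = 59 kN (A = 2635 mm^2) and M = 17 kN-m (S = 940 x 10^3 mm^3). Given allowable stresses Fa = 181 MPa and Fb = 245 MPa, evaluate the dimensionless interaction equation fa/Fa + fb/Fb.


f_a = P / A = 59000.0 / 2635 = 22.3909 MPa
f_b = M / S = 17000000.0 / 940000.0 = 18.0851 MPa
Ratio = f_a / Fa + f_b / Fb
= 22.3909 / 181 + 18.0851 / 245
= 0.1975 (dimensionless)

0.1975 (dimensionless)


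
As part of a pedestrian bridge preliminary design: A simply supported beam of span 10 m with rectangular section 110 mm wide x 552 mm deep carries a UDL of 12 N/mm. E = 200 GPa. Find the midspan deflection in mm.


I = 110 * 552^3 / 12 = 1541802240.0 mm^4
L = 10000.0 mm, w = 12 N/mm, E = 200000.0 MPa
delta = 5 * w * L^4 / (384 * E * I)
= 5 * 12 * 10000.0^4 / (384 * 200000.0 * 1541802240.0)
= 5.0671 mm

5.0671 mm


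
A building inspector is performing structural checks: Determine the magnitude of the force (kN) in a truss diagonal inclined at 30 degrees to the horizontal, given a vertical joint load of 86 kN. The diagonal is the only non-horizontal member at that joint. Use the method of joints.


At the joint, only the diagonal has a vertical component, so vertical equilibrium gives:
F * sin(30) = 86
F = 86 / sin(30)
= 86 / 0.5
= 172.0 kN

172.0 kN


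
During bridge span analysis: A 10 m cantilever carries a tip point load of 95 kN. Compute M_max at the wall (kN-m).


For a cantilever with a point load at the free end:
M_max = P * L = 95 * 10 = 950 kN-m

950 kN-m
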